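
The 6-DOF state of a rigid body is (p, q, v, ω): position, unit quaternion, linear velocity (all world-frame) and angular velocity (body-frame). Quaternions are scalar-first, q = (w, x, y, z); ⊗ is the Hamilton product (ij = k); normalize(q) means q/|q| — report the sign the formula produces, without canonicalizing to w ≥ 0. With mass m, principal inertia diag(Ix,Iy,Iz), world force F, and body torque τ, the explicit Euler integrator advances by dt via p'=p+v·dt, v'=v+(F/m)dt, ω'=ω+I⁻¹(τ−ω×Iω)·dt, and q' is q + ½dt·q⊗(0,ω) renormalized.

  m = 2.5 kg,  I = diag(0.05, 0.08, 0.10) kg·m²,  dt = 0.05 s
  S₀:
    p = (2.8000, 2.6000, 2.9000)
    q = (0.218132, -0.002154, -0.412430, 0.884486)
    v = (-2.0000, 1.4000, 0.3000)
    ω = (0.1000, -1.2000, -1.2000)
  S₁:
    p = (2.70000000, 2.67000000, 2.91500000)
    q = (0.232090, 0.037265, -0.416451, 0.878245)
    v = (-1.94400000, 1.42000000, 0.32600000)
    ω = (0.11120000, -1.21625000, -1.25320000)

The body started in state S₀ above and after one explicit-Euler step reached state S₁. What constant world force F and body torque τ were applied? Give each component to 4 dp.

F = (2.8000, 1.0000, 1.3000)
τ = (0.0400, -0.0200, -0.1100)

Δv = v₁−v₀ = (0.05600000, 0.02000000, 0.02600000)
F = m·Δv/dt = (2.8000, 1.0000, 1.3000)
Δω = ω₁−ω₀ = (0.01120000, -0.01625000, -0.05320000)
ω₀×(Iω₀) = (0.0288, 0.0060, -0.0036)
τ = I·(Δω/dt) + ω₀×(Iω₀) = (0.0400, -0.0200, -0.1100)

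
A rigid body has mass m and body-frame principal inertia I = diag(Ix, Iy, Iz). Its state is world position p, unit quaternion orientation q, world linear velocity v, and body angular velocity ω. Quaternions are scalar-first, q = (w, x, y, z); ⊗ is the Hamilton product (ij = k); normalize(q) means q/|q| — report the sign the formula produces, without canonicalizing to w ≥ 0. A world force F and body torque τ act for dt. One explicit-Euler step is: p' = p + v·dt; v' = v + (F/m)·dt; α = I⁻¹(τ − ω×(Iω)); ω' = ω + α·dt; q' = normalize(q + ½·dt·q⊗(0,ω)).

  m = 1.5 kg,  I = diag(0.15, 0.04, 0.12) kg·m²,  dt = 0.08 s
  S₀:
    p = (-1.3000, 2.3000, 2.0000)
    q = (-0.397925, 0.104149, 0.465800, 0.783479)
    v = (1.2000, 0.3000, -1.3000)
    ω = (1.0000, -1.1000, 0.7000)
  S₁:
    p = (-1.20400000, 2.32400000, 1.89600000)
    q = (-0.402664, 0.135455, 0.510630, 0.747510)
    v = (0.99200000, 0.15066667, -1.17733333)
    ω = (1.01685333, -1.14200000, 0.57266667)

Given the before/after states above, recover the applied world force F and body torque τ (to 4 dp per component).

F = (-3.9000, -2.8000, 2.3000)
τ = (-0.0300, 0.0000, -0.0700)

rate change Δω = (0.01685333, -0.04200000, -0.12733333)
ω₀×(Iω₀) = (-0.0616, 0.0210, 0.1210)
applied torque τ = (-0.0300, 0.0000, -0.0700)
velocity change Δv = (-0.20800000, -0.14933333, 0.12266667)
applied force F = (-3.9000, -2.8000, 2.3000)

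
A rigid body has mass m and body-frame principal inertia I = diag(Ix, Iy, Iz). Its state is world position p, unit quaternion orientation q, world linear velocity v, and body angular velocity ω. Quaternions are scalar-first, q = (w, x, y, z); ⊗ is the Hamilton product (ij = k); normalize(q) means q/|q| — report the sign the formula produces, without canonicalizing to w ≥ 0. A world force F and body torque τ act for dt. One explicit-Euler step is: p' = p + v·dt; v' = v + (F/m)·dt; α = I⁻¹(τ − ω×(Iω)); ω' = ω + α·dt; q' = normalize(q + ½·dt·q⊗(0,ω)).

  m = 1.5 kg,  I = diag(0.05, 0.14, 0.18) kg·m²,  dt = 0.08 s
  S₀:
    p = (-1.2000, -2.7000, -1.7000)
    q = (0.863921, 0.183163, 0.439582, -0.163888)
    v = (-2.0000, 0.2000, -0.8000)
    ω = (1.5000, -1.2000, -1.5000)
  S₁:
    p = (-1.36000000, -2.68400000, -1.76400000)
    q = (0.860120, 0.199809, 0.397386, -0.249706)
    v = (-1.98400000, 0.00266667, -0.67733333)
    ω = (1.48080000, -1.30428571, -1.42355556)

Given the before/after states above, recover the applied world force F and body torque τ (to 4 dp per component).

F = (0.3000, -3.7000, 2.3000)
τ = (0.0600, 0.1100, 0.0100)

Δv = v₁−v₀ = (0.01600000, -0.19733333, 0.12266667)
m·(v₁−v₀)/dt = (0.3000, -3.7000, 2.3000)
ω₁ − ω₀ = (-0.01920000, -0.10428571, 0.07644444)
gyro term ω₀×Iω₀ = (0.0720, 0.2925, -0.1620)
applied torque τ = (0.0600, 0.1100, 0.0100)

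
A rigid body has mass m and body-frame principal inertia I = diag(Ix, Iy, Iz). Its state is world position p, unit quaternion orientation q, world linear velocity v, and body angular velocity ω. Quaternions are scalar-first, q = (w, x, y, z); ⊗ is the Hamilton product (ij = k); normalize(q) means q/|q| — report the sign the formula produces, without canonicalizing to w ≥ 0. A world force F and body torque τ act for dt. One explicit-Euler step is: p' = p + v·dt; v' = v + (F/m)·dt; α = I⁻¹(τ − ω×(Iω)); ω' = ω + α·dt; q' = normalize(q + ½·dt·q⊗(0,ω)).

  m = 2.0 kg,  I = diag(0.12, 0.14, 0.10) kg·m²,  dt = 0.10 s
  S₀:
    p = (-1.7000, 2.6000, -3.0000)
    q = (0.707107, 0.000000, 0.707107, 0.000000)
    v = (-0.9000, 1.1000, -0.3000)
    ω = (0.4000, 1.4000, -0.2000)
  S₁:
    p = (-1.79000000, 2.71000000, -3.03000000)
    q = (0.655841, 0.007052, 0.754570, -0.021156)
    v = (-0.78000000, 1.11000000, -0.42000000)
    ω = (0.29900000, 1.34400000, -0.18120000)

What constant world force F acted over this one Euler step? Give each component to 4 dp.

F = (2.4000, 0.2000, -2.4000)

velocity change Δv = (0.12000000, 0.01000000, -0.12000000)
m·(v₁−v₀)/dt = (2.4000, 0.2000, -2.4000)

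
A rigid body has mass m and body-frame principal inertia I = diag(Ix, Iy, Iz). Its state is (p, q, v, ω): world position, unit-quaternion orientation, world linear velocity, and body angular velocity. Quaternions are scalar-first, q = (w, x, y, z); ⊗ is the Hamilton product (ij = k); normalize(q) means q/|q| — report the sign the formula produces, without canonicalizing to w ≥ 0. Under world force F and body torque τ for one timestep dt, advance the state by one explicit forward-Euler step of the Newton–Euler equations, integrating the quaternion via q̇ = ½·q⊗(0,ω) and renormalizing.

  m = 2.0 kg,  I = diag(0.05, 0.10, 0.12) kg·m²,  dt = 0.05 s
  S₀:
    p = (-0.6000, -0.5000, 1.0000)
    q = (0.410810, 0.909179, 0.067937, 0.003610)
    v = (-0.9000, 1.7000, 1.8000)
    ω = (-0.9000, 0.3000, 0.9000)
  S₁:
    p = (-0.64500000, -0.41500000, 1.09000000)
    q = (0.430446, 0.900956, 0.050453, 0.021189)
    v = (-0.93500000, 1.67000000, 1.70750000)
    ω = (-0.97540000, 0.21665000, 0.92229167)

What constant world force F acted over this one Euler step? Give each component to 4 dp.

Δv = v₁−v₀ = (-0.03500000, -0.03000000, -0.09250000)
applied force F = (-1.4000, -1.2000, -3.7000)

F = (-1.4000, -1.2000, -3.7000)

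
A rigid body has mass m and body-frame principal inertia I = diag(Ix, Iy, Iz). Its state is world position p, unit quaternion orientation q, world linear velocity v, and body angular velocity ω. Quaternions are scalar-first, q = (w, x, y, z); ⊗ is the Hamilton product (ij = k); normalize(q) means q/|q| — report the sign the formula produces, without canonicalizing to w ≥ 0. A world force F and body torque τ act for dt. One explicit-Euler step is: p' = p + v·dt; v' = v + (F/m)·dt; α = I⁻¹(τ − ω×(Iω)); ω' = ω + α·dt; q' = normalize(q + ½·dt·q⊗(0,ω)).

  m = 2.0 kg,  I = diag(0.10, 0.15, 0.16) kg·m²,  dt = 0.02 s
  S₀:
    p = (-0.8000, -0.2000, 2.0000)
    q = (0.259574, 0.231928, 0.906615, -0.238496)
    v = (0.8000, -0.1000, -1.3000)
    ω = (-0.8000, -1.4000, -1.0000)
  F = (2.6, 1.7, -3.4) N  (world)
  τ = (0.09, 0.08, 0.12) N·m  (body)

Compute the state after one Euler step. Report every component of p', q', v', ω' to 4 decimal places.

(τ − ω×Iω)/I = (0.7600, 0.8533, 0.4000)
ω + α·dt = (-0.7848, -1.3829, -0.9920)
Hamilton product q⊗(0,ω) = (1.2163074, -1.4481686, 0.0593212, 0.1410188)
q' = normalize(q + ½dt·q⊗(0,ω)) = (0.2717, 0.2174, 0.9070, -0.2370)
a = F/m = (1.3000, 0.8500, -1.7000)
new position p' = (-0.7840, -0.2020, 1.9740)
v + (F/m)dt = (0.8260, -0.0830, -1.3340)

p' = (-0.7840, -0.2020, 1.9740)
q' = (0.2717, 0.2174, 0.9070, -0.2370)
v' = (0.8260, -0.0830, -1.3340)
ω' = (-0.7848, -1.3829, -0.9920)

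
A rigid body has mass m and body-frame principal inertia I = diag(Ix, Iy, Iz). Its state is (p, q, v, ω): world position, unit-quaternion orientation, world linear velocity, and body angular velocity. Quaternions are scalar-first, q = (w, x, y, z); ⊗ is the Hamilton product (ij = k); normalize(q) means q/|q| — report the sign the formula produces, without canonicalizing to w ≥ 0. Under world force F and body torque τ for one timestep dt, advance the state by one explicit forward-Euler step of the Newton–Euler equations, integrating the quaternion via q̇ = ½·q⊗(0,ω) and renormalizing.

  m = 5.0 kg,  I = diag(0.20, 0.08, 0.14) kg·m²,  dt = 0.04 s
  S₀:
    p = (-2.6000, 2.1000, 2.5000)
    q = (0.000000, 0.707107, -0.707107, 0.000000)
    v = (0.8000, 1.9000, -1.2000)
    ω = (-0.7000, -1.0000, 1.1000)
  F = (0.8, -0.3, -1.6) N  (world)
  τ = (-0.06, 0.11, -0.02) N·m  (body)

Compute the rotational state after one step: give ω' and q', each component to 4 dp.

ω×(Iω) gyroscopic = (-0.0660, -0.0462, -0.0840)
(τ − ω×Iω)/I = (0.0300, 1.9525, 0.4571)
ω + α·dt = (-0.6988, -0.9219, 1.1183)
q⊗(0,ω) = (-0.2121321, -0.7778177, -0.7778177, -1.2020819)
q + ½dt·q⊗(0,ω), renormalized = (-0.0042, 0.6912, -0.7223, -0.0240)

ω' = (-0.6988, -0.9219, 1.1183)
q' = (-0.0042, 0.6912, -0.7223, -0.0240)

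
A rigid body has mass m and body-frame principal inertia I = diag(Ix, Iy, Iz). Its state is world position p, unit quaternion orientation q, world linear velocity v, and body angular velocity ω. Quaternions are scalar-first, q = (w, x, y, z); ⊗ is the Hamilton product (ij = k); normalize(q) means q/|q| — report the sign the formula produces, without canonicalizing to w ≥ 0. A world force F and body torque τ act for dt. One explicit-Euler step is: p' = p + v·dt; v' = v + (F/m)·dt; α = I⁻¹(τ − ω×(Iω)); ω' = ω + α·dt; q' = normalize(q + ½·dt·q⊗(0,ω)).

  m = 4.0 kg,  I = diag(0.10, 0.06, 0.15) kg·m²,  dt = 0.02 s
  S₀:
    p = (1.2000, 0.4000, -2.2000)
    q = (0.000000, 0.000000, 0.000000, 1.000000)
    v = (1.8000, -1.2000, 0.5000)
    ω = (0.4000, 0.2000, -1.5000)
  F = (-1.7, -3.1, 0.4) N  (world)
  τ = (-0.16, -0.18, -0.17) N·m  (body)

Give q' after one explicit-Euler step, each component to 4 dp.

2q̇ = q⊗(0,ω) = (1.5000000, -0.2000000, 0.4000000, 0.0000000)
updated quaternion q' = (0.0150, -0.0020, 0.0040, 0.9999)

q' = (0.0150, -0.0020, 0.0040, 0.9999)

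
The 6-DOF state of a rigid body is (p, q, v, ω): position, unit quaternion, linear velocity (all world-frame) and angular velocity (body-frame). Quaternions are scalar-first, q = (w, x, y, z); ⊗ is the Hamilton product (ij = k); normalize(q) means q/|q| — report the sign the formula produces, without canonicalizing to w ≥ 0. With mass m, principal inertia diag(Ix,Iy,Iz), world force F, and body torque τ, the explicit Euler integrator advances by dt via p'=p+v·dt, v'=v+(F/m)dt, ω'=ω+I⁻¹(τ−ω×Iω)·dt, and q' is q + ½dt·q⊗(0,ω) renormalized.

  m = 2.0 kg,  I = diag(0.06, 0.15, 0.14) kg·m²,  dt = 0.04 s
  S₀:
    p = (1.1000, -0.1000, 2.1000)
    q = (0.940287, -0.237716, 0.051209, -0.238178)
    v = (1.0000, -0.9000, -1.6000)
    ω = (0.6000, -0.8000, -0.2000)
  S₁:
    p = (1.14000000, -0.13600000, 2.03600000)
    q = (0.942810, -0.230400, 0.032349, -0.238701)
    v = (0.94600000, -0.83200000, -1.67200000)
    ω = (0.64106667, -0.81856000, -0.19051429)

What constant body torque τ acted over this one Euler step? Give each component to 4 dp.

ω₁ − ω₀ = (0.04106667, -0.01856000, 0.00948571)
τ = I·(Δω/dt) + ω₀×(Iω₀) = (0.0600, -0.0600, -0.0100)

τ = (0.0600, -0.0600, -0.0100)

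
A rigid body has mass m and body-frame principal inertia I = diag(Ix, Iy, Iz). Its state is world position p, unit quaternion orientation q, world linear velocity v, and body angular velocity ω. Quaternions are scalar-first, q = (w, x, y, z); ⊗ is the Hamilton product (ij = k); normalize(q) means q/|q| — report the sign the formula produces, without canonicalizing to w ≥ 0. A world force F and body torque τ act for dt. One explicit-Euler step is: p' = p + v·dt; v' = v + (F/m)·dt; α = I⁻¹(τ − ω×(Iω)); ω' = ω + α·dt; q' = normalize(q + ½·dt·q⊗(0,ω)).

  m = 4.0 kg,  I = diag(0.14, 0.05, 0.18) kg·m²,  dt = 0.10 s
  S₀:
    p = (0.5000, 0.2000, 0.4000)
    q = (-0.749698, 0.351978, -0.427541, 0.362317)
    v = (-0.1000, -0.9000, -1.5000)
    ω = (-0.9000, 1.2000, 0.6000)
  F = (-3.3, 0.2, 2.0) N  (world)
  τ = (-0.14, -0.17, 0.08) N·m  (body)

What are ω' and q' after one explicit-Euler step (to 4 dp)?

α = I⁻¹(τ − ω×Iω) = (-1.6686, -3.8320, -0.0956)
ω + α·dt = (-1.0669, 0.8168, 0.5904)
2q̇ = q⊗(0,ω) = (0.6124392, -0.0165768, -1.4369097, -0.4122321)
q + ½dt·q⊗(0,ω), renormalized = (-0.7167, 0.3500, -0.4978, 0.3406)

ω' = (-1.0669, 0.8168, 0.5904)
q' = (-0.7167, 0.3500, -0.4978, 0.3406)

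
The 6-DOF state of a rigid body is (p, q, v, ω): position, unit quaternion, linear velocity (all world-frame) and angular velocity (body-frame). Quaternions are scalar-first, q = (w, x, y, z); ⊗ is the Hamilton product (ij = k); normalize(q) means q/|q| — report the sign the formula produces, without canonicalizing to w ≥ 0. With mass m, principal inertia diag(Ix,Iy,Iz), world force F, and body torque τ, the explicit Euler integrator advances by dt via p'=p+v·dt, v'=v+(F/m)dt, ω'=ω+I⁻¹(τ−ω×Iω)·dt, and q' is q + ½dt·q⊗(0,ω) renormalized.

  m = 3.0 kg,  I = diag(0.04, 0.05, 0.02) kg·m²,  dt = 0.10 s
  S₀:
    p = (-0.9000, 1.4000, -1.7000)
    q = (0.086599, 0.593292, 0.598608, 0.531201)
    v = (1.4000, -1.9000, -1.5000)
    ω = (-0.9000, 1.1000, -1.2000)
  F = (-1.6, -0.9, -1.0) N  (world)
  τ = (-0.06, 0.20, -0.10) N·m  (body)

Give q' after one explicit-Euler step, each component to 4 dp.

2q̇ = q⊗(0,ω) = (0.5129352, -1.3805898, 0.3291284, 1.0874496)
updated quaternion q' = (0.1118, 0.5220, 0.6124, 0.5831)

q' = (0.1118, 0.5220, 0.6124, 0.5831)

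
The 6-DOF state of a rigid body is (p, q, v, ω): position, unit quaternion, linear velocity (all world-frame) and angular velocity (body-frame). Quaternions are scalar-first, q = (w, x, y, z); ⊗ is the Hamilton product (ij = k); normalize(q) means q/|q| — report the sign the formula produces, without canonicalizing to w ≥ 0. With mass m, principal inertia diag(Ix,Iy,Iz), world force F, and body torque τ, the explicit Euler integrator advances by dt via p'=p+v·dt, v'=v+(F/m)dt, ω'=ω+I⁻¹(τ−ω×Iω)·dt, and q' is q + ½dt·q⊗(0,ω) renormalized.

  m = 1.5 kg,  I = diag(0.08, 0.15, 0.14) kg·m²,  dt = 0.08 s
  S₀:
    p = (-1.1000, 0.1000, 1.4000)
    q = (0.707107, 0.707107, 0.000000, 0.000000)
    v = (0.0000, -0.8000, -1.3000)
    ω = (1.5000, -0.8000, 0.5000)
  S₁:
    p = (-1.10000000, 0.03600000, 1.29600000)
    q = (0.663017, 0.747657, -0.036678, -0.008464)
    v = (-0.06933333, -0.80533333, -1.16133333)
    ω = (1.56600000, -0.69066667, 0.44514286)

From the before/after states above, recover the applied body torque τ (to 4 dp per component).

τ = (0.0700, 0.1600, -0.1800)

Δω = ω₁−ω₀ = (0.06600000, 0.10933333, -0.05485714)
gyro term ω₀×Iω₀ = (0.0040, -0.0450, -0.0840)
applied torque τ = (0.0700, 0.1600, -0.1800)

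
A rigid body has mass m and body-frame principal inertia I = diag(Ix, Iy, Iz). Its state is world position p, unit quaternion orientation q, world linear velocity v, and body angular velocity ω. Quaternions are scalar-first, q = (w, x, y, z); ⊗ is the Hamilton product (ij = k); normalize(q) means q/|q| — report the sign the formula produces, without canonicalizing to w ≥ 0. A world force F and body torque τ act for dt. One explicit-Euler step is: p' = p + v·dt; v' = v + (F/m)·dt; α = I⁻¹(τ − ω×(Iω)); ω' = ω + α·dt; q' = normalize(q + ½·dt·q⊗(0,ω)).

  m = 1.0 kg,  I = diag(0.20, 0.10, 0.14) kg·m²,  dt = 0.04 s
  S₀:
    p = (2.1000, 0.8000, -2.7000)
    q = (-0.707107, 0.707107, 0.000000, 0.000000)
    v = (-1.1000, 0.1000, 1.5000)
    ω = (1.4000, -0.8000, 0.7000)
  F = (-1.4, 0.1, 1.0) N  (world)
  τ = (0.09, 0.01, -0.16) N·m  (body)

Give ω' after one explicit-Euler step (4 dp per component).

α = I⁻¹(τ − ω×Iω) = (0.5620, -0.4880, -1.9429)
ω + α·dt = (1.4225, -0.8195, 0.6223)

ω' = (1.4225, -0.8195, 0.6223)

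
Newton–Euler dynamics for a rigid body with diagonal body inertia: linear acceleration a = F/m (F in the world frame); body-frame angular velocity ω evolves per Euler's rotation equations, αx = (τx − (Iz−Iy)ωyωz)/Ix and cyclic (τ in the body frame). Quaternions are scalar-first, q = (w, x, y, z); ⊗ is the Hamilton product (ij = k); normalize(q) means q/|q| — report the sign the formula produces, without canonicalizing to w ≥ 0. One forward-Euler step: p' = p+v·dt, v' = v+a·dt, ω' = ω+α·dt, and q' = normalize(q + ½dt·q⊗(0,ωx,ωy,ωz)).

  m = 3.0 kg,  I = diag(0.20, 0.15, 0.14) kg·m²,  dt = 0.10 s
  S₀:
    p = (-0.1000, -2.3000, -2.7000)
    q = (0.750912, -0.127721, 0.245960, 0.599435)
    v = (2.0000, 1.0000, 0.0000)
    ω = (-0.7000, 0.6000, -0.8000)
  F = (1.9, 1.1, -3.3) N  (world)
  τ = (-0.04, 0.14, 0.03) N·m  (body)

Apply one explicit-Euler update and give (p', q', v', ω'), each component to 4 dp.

p' = (0.1000, -2.2000, -2.7000)
q' = (0.7616, -0.1815, 0.2419, 0.5731)
v' = (2.0633, 1.0367, -0.1100)
ω' = (-0.7224, 0.6709, -0.7936)

a = F/m = (0.6333, 0.3667, -1.1000)
p' = p + v·dt = (0.1000, -2.2000, -2.7000)
v' = v + a·dt = (2.0633, 1.0367, -0.1100)
α = I⁻¹(τ − ω×Iω) = (-0.2240, 0.7093, 0.0643)
ω' = ω + α·dt = (-0.7224, 0.6709, -0.7936)
Hamilton product q⊗(0,ω) = (0.2425673, -1.0820674, -0.0712341, -0.5051902)
q + ½dt·q⊗(0,ω), renormalized = (0.7616, -0.1815, 0.2419, 0.5731)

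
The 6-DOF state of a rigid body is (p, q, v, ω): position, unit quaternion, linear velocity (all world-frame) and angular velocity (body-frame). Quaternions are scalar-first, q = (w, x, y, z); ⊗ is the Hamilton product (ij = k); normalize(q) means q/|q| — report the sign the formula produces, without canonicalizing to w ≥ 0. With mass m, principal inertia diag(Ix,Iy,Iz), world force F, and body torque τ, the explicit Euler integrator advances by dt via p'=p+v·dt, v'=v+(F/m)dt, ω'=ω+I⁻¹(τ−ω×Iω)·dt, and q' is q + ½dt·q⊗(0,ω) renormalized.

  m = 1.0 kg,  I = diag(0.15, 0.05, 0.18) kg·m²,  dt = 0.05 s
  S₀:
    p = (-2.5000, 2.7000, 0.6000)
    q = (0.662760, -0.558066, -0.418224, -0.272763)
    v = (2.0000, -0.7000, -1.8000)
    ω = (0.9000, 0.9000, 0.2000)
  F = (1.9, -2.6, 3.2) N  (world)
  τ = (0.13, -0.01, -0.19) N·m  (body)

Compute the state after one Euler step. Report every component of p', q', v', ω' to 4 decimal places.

p' = (-2.4000, 2.6650, 0.5100)
q' = (0.6857, -0.5388, -0.4064, -0.2725)
v' = (2.0950, -0.8300, -1.6400)
ω' = (0.9355, 0.8954, 0.1697)

linear accel F/m = (1.9000, -2.6000, 3.2000)
p + v·dt = (-2.4000, 2.6650, 0.5100)
v + (F/m)dt = (2.0950, -0.8300, -1.6400)
ω×(Iω) gyroscopic = (0.0234, -0.0054, -0.0810)
angular accel α = (0.7107, -0.0920, -0.6056)
ω' = ω + α·dt = (0.9355, 0.8954, 0.1697)
q⊗(0,ω) = (0.9332136, 0.7583259, 0.4626105, 0.0066942)
q + ½dt·q⊗(0,ω), renormalized = (0.6857, -0.5388, -0.4064, -0.2725)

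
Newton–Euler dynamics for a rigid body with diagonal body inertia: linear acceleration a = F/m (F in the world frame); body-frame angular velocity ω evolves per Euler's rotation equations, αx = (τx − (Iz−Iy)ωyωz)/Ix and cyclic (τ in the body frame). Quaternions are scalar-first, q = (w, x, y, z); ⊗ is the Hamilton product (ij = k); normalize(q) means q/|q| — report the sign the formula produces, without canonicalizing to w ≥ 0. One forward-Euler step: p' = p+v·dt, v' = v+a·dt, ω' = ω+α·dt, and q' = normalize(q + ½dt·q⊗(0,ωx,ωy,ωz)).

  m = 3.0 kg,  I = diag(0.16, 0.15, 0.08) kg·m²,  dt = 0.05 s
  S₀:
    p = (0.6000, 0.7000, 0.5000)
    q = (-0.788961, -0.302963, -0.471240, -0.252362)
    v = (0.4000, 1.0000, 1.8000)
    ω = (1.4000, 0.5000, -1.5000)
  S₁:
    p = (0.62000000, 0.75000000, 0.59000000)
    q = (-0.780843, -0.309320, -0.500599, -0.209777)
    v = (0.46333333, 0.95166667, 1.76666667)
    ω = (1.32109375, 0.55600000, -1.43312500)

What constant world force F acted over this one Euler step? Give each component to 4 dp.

v₁ − v₀ = (0.06333333, -0.04833333, -0.03333333)
F = m·Δv/dt = (3.8000, -2.9000, -2.0000)

F = (3.8000, -2.9000, -2.0000)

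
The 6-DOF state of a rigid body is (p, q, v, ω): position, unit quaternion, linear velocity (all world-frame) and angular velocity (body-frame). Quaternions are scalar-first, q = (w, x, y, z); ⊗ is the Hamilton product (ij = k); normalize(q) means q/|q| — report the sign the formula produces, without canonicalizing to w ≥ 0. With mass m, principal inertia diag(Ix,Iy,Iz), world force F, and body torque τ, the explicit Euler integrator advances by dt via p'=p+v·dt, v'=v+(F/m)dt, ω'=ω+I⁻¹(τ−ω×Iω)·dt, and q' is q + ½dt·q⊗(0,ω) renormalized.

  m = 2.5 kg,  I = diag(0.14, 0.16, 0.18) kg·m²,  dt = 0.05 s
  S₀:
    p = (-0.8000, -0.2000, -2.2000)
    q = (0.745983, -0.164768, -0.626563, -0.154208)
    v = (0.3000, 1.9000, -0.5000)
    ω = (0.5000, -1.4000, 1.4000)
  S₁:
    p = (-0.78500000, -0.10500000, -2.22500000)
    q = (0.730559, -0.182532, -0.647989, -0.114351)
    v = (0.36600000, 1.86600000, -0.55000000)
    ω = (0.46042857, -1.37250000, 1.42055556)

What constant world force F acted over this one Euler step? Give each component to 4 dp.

v₁ − v₀ = (0.06600000, -0.03400000, -0.05000000)
applied force F = (3.3000, -1.7000, -2.5000)

F = (3.3000, -1.7000, -2.5000)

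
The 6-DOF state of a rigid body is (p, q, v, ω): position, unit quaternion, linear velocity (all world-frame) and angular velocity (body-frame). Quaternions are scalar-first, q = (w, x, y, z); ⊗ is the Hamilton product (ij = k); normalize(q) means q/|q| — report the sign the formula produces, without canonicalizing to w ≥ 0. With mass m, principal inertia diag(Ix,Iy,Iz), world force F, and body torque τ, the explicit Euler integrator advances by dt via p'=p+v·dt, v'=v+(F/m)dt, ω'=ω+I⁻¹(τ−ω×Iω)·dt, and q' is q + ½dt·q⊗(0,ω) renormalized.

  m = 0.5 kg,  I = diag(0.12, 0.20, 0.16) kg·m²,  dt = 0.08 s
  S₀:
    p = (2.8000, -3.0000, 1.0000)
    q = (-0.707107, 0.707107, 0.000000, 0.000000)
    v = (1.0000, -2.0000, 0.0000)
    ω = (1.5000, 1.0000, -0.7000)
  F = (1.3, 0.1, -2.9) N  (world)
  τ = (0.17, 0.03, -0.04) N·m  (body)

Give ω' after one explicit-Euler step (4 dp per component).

ω' = (1.5947, 0.9952, -0.7800)

precession coupling ω×(Iω) = (0.0280, 0.0420, 0.1200)
angular accel α = (1.1833, -0.0600, -1.0000)
ω' = ω + α·dt = (1.5947, 0.9952, -0.7800)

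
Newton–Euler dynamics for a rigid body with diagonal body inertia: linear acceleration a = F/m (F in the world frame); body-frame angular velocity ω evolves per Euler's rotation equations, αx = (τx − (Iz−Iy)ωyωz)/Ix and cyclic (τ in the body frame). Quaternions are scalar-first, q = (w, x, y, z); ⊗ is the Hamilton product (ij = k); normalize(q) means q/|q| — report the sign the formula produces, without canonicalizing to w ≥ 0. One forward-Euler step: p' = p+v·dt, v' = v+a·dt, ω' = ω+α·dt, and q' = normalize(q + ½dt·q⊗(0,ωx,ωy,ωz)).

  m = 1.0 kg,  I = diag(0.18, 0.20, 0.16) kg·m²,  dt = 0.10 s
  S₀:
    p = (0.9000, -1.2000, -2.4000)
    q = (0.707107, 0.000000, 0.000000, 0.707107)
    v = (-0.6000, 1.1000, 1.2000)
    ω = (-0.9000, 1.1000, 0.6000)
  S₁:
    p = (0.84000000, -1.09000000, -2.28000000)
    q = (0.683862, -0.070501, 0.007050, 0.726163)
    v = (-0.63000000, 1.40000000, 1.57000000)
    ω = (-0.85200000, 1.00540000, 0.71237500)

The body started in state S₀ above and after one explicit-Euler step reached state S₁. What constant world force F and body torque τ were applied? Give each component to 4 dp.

ω₁ − ω₀ = (0.04800000, -0.09460000, 0.11237500)
precession coupling = (-0.0264, -0.0108, -0.0198)
τ = I·(Δω/dt) + ω₀×(Iω₀) = (0.0600, -0.2000, 0.1600)
velocity change Δv = (-0.03000000, 0.30000000, 0.37000000)
F = m·Δv/dt = (-0.3000, 3.0000, 3.7000)

F = (-0.3000, 3.0000, 3.7000)
τ = (0.0600, -0.2000, 0.1600)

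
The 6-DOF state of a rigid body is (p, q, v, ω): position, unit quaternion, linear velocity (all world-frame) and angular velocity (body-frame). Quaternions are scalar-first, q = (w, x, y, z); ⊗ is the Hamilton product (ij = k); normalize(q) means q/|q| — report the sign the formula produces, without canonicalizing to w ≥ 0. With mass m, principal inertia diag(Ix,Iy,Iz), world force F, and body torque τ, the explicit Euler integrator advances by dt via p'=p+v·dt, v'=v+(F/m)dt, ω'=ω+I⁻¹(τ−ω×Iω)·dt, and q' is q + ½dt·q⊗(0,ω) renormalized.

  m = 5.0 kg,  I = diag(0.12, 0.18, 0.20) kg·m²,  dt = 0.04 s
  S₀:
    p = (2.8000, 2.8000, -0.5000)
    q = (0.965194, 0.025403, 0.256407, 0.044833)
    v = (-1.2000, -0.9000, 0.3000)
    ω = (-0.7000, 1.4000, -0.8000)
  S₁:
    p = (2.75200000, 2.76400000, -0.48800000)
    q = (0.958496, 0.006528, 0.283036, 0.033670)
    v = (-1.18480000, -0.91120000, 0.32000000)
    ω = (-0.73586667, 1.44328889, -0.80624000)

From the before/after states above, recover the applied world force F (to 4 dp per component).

Δv = v₁−v₀ = (0.01520000, -0.01120000, 0.02000000)
F = m·Δv/dt = (1.9000, -1.4000, 2.5000)

F = (1.9000, -1.4000, 2.5000)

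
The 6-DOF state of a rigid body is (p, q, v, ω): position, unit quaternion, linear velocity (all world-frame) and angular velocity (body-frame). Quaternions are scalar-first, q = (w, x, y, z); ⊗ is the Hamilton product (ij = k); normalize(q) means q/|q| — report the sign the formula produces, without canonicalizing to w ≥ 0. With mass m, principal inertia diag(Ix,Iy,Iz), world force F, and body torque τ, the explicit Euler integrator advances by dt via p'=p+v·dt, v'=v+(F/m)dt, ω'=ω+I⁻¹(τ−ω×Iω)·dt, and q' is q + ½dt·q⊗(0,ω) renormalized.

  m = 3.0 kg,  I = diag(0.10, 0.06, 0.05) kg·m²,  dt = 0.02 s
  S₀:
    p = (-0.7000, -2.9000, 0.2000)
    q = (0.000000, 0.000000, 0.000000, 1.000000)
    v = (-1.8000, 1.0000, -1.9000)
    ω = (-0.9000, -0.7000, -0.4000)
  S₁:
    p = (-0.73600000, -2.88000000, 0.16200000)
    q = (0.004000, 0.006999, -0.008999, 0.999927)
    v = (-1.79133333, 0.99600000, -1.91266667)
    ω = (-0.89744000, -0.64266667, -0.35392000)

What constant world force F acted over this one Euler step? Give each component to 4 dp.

velocity change Δv = (0.00866667, -0.00400000, -0.01266667)
F = m·Δv/dt = (1.3000, -0.6000, -1.9000)

F = (1.3000, -0.6000, -1.9000)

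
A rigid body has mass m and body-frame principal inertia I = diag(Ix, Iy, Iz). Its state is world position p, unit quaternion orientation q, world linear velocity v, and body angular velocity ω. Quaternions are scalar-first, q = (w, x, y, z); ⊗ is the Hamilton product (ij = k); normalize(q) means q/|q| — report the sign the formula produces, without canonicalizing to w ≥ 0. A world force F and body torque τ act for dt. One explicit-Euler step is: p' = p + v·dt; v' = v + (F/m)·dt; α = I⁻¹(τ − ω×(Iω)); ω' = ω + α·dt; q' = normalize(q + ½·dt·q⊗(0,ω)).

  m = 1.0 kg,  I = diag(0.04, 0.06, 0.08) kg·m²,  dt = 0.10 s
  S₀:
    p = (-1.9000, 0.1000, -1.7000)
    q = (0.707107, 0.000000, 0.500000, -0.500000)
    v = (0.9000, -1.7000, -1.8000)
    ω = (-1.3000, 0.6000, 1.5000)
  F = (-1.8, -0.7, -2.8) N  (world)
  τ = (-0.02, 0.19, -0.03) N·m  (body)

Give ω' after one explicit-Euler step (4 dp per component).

gyro term ω×Iω = (0.0180, 0.0780, -0.0156)
angular accel α = (-0.9500, 1.8667, -0.1800)
new body rate ω' = (-1.3950, 0.7867, 1.4820)

ω' = (-1.3950, 0.7867, 1.4820)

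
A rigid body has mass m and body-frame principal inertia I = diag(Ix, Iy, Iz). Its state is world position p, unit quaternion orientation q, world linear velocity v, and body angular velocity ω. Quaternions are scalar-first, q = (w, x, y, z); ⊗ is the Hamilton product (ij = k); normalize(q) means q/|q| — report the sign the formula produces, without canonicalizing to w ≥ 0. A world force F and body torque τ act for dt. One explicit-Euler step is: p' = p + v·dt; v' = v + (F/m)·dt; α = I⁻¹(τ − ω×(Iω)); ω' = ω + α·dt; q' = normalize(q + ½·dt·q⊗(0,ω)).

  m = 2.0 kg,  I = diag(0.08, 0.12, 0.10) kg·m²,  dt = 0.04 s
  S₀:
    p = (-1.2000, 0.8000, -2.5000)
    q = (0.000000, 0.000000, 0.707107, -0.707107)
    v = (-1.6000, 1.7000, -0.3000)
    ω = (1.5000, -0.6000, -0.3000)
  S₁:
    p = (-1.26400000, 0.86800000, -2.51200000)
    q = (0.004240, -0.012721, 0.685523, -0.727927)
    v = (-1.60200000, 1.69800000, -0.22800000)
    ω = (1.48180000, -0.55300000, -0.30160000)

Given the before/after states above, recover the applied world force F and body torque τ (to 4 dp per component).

Δω = ω₁−ω₀ = (-0.01820000, 0.04700000, -0.00160000)
precession coupling = (-0.0036, 0.0090, -0.0360)
τ = I·(Δω/dt) + ω₀×(Iω₀) = (-0.0400, 0.1500, -0.0400)
Δv = v₁−v₀ = (-0.00200000, -0.00200000, 0.07200000)
F = m·Δv/dt = (-0.1000, -0.1000, 3.6000)

F = (-0.1000, -0.1000, 3.6000)
τ = (-0.0400, 0.1500, -0.0400)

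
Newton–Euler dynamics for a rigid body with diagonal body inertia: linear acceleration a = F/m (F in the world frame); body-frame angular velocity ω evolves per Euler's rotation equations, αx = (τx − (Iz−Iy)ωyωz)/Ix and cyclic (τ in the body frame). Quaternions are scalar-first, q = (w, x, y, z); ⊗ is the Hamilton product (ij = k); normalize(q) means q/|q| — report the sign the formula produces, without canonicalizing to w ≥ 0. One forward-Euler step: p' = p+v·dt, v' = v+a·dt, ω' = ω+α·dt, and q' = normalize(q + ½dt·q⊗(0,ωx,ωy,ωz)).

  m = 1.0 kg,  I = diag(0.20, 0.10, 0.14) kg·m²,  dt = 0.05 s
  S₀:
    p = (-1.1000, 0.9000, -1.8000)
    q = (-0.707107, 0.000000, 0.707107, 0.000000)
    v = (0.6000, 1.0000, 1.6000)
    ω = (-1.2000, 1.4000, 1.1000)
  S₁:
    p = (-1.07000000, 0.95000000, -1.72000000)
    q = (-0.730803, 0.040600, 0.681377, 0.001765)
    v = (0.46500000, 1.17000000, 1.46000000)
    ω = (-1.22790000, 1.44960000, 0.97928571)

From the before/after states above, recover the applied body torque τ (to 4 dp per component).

Δω = ω₁−ω₀ = (-0.02790000, 0.04960000, -0.12071429)
I·α + gyro = (-0.0500, 0.0200, -0.1700)

τ = (-0.0500, 0.0200, -0.1700)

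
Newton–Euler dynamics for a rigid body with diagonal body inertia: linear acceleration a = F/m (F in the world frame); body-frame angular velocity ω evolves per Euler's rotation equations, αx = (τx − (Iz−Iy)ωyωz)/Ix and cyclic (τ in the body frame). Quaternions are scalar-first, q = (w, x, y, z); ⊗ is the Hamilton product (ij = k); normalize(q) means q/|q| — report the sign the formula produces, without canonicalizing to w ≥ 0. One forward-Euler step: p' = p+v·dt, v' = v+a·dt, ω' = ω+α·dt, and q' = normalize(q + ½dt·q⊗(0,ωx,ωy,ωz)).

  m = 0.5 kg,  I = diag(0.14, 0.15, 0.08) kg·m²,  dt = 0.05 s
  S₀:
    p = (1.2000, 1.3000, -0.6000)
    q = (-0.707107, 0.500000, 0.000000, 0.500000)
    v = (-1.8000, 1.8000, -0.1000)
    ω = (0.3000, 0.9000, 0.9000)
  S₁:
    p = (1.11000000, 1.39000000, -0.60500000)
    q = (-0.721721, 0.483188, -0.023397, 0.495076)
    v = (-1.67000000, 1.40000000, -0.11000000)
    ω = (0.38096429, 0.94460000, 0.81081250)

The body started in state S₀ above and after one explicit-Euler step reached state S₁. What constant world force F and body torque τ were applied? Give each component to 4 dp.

Δω = ω₁−ω₀ = (0.08096429, 0.04460000, -0.08918750)
ω₀×(Iω₀) = (-0.0567, 0.0162, 0.0027)
I·α + gyro = (0.1700, 0.1500, -0.1400)
velocity change Δv = (0.13000000, -0.40000000, -0.01000000)
applied force F = (1.3000, -4.0000, -0.1000)

F = (1.3000, -4.0000, -0.1000)
τ = (0.1700, 0.1500, -0.1400)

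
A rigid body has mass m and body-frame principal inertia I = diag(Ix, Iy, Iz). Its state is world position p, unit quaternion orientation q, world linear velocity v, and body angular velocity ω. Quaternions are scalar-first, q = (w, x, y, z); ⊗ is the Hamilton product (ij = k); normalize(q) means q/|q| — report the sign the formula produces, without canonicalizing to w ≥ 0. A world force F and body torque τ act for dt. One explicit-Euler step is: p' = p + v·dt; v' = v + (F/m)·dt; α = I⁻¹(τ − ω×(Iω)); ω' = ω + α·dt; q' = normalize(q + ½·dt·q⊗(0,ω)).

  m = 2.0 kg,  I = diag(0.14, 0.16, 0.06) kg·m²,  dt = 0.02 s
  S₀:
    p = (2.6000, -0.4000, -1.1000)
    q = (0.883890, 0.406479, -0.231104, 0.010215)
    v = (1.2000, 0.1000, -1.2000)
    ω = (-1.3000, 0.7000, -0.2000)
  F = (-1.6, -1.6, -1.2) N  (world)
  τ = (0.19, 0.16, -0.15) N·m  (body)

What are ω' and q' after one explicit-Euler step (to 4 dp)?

precession coupling ω×(Iω) = (0.0140, 0.0208, -0.0182)
angular accel α = (1.2571, 0.8700, -2.1967)
ω + α·dt = (-1.2749, 0.7174, -0.2439)
2q̇ = q⊗(0,ω) = (0.6922385, -1.1099867, 0.6867393, -0.1926779)
updated quaternion q' = (0.8907, 0.3953, -0.2242, 0.0083)

ω' = (-1.2749, 0.7174, -0.2439)
q' = (0.8907, 0.3953, -0.2242, 0.0083)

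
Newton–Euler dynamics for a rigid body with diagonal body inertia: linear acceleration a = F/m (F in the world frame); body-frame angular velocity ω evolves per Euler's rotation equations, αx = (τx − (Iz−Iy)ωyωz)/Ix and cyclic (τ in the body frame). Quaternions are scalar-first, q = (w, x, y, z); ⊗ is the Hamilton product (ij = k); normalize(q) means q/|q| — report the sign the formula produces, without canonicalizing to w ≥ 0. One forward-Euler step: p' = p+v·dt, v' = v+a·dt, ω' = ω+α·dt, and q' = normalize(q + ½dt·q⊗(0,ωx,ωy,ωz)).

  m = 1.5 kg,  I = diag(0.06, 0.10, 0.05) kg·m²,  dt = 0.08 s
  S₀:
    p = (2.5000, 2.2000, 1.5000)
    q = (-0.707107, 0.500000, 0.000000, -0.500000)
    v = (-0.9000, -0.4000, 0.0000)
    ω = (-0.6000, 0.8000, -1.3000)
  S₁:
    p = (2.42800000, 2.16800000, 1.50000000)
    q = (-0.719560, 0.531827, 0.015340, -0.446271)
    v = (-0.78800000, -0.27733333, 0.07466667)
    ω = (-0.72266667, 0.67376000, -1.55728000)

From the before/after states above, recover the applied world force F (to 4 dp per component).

F = (2.1000, 2.3000, 1.4000)

Δv = v₁−v₀ = (0.11200000, 0.12266667, 0.07466667)
applied force F = (2.1000, 2.3000, 1.4000)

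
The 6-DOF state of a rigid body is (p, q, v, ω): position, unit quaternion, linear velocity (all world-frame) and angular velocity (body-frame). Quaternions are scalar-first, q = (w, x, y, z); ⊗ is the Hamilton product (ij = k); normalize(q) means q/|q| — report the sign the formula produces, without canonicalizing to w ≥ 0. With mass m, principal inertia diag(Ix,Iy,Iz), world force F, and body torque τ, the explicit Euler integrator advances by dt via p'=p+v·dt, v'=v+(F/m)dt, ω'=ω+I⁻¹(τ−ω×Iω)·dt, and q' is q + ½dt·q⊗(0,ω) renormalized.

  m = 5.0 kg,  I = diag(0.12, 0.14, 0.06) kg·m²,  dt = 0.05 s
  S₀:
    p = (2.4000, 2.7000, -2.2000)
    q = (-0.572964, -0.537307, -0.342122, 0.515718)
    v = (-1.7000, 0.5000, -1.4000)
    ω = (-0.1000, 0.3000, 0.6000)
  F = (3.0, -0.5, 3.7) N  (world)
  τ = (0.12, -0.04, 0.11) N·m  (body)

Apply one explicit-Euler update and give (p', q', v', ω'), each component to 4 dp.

a = F/m = (0.6000, -0.1000, 0.7400)
new position p' = (2.3150, 2.7250, -2.2700)
v + (F/m)dt = (-1.6700, 0.4950, -1.3630)
gyro term ω×Iω = (-0.0144, -0.0036, -0.0006)
(τ − ω×Iω)/I = (1.1200, -0.2600, 1.8433)
ω + α·dt = (-0.0440, 0.2870, 0.6922)
q⊗(0,ω) = (-0.2605249, -0.3026922, 0.0989232, -0.5391827)
q' = normalize(q + ½dt·q⊗(0,ω)) = (-0.5794, -0.5448, -0.3396, 0.5022)

p' = (2.3150, 2.7250, -2.2700)
q' = (-0.5794, -0.5448, -0.3396, 0.5022)
v' = (-1.6700, 0.4950, -1.3630)
ω' = (-0.0440, 0.2870, 0.6922)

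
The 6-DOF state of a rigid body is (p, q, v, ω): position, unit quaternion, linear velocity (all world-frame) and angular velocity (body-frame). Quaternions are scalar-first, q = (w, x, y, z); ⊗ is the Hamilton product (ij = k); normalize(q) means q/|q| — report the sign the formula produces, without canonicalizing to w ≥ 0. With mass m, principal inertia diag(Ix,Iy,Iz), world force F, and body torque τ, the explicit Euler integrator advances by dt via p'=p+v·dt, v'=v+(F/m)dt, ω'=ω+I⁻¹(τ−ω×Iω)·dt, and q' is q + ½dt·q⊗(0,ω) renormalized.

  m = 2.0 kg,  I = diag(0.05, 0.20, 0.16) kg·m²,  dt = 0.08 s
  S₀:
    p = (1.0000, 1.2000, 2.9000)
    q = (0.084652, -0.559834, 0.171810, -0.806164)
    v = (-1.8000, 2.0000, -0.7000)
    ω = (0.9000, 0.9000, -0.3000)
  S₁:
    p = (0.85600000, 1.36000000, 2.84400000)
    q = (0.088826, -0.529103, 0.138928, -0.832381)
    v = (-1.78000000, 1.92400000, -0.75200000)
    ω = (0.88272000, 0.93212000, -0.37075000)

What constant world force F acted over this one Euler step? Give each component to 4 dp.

F = (0.5000, -1.9000, -1.3000)

velocity change Δv = (0.02000000, -0.07600000, -0.05200000)
m·(v₁−v₀)/dt = (0.5000, -1.9000, -1.3000)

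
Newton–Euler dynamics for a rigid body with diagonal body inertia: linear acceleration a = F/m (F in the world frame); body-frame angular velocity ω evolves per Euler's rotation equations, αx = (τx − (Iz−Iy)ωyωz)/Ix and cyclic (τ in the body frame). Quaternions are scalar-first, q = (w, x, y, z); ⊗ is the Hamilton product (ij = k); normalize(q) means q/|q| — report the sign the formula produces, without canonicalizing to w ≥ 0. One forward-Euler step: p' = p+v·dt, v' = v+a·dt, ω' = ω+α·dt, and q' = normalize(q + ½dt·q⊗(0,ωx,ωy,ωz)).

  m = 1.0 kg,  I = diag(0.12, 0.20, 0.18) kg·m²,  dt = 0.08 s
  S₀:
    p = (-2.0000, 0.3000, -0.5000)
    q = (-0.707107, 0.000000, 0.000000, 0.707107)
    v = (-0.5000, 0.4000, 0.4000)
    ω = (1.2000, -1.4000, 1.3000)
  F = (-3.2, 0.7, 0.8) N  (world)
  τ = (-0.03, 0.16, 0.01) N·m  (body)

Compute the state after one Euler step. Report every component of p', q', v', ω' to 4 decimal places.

p' = (-2.0400, 0.3320, -0.4680)
q' = (-0.7409, 0.0056, 0.0732, 0.6676)
v' = (-0.7560, 0.4560, 0.4640)
ω' = (1.1557, -1.2986, 1.3642)

linear accel F/m = (-3.2000, 0.7000, 0.8000)
p' = p + v·dt = (-2.0400, 0.3320, -0.4680)
new velocity v' = (-0.7560, 0.4560, 0.4640)
angular accel α = (-0.5533, 1.2680, 0.8022)
ω + α·dt = (1.1557, -1.2986, 1.3642)
2q̇ = q⊗(0,ω) = (-0.9192391, 0.1414214, 1.8384782, -0.9192391)
q' = normalize(q + ½dt·q⊗(0,ω)) = (-0.7409, 0.0056, 0.0732, 0.6676)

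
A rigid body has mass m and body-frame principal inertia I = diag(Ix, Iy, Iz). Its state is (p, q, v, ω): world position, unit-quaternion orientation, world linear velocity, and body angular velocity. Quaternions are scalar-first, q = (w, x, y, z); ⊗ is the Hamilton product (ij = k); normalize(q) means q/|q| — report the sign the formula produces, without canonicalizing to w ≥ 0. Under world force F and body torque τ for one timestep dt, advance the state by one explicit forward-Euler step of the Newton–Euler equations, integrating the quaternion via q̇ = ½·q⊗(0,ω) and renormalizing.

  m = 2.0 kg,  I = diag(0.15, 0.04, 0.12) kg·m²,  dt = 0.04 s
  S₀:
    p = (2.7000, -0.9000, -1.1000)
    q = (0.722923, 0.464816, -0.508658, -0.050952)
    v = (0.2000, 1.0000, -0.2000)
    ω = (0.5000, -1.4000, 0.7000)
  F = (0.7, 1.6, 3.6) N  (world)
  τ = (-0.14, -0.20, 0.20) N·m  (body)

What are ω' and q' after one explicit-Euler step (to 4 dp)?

ω' = (0.4836, -1.6105, 0.7410)
q' = (0.7044, 0.4632, -0.5356, -0.0487)

angular accel α = (-0.4107, -5.2625, 1.0250)
ω' = ω + α·dt = (0.4836, -1.6105, 0.7410)
Hamilton product q⊗(0,ω) = (-0.9088628, -0.0659319, -1.3629394, 0.1096327)
updated quaternion q' = (0.7044, 0.4632, -0.5356, -0.0487)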